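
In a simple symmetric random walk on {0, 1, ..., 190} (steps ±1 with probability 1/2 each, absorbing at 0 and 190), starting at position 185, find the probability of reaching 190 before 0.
P(hit 190 before 0) = 185/190 = 37/38

Let u_k = P(hit 190 before 0 | start at k). Then u_0 = 0, u_190 = 1, and u_k = u_{k-1}/2 + u_{k+1}/2 for 1 ≤ k ≤ 189. This harmonic recurrence is solved by u_k = k/190, giving u_185 = 185/190 = 37/38.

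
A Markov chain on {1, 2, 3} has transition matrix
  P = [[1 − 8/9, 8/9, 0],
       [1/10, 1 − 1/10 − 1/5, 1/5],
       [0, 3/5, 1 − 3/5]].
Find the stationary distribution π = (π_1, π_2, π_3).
π = (27/347, 240/347, 80/347)

This is a birth-death chain on three states, which satisfies detailed balance: π_1 · P_{12} = π_2 · P_{21} and π_2 · P_{23} = π_3 · P_{32}.
From π_1 · 8/9 = π_2 · 1/10: π_2/π_1 = (8/9)/(1/10) = 80/9.
From π_2 · 1/5 = π_3 · 3/5: π_3/π_2 = (1/5)/(3/5) = 1/3.
Take π_1 proportional to 1; then unnormalized π = (1, 80/9, 80/27). Normalize by dividing by the sum 347/27:
  π = (27/347, 240/347, 80/347).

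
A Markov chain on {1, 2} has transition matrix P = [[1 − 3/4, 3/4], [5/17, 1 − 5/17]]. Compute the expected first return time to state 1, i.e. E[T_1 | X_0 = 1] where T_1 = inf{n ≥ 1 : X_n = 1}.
E[T_1 | X_0 = 1] = 1/π_1 = 71/20

For an irreducible recurrent Markov chain with stationary distribution π, E[T_i | X_0 = i] = 1/π_i (Kac's formula). Here π_1 = (5/17)/(3/4 + 5/17) = (5/17)/(71/68) = 20/71, so E[T_1 | X_0 = 1] = 1/π_1 = (3/4 + 5/17)/(5/17) = (71/68)/(5/17) = 71/20.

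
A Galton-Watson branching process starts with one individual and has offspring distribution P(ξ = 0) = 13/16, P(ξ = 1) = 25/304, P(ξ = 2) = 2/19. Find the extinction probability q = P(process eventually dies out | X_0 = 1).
q = 1

Mean offspring μ = 0·13/16 + 1·25/304 + 2·2/19 = 89/304 ≤ 1. For μ ≤ 1 with offspring not concentrated at 1, the Galton-Watson process goes extinct almost surely, so q = 1.
(Algebraic check: The pgf is f(s) = 13/16 + 25/304·s + 2/19·s². The extinction probability q is the smallest fixed point of f in [0, 1]. Setting s = f(s):
  2/19·s² + (25/304 − 1)·s + 13/16 = 0
  2/19·s² − (13/16 + 2/19)·s + 13/16 = 0
which factors as (s − 1)·(2/19·s − 13/16) = 0, giving roots s = 1 and s = (13/16)/(2/19) = 247/32. Since 247/32 ≥ 1, the smallest root in [0, 1] is s = 1.)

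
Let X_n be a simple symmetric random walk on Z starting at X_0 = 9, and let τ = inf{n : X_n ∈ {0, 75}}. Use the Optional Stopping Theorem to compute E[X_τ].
E[X_τ] = 9

X_n is a martingale and τ is a bounded-mean stopping time (indeed τ is finite a.s. with bounded expectation since the walk is in a bounded region). By the OST, E[X_τ] = E[X_0] = 9. Equivalently: E[X_τ] = 75 · P(hit 75 first) + 0 · P(hit 0 first) = 75 · (9/75) = 9.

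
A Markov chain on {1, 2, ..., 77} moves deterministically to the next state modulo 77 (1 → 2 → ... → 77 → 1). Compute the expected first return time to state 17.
E[T_17 | X_0 = 17] = 77

The chain cycles deterministically, so starting at state 17 it returns in exactly 77 steps. Equivalently, the stationary distribution is uniform π_j = 1/77 for every state j, so by Kac's formula E[T_17] = 1/π_17 = 77.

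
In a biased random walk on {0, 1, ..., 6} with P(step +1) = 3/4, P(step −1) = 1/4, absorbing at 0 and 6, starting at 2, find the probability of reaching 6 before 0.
P(hit 6 before 0) = (1 − (1/3)^2) / (1 − (1/3)^6) = 81/91

Let u_k denote P(reach 6 before 0 | start at k). Boundary: u_0 = 0, u_6 = 1. Recurrence: u_k = 3/4·u_{k+1} + 1/4·u_{k-1} for 1 ≤ k ≤ 5. Try u_k = A + B·r^k with r = q/p = (1/4)/(3/4) = 1/3. Substitution satisfies the recurrence; boundary conditions give:
  u_k = (1 − r^k) / (1 − r^N) = (1 − (1/3)^2) / (1 − (1/3)^6) = 81/91.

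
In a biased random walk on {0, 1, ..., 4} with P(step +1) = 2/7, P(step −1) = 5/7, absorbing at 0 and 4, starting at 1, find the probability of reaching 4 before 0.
P(hit 4 before 0) = (1 − (5/2)^1) / (1 − (5/2)^4) = 8/203

Let u_k denote P(reach 4 before 0 | start at k). Boundary: u_0 = 0, u_4 = 1. Recurrence: u_k = 2/7·u_{k+1} + 5/7·u_{k-1} for 1 ≤ k ≤ 3. Try u_k = A + B·r^k with r = q/p = (5/7)/(2/7) = 5/2. Substitution satisfies the recurrence; boundary conditions give:
  u_k = (1 − r^k) / (1 − r^N) = (1 − (5/2)^1) / (1 − (5/2)^4) = 8/203.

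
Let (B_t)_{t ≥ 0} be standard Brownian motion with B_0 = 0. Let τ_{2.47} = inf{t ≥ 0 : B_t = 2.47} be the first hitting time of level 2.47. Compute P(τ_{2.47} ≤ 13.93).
P(τ_{2.47} ≤ 13.93) = 2(1 − Φ(2.47/√13.93)) = 2(1 − Φ(0.6618)) ≈ 0.5081

By the reflection principle for standard BM, P(τ_b ≤ t) = 2 · P(B_t ≥ b). Since B_t ~ N(0, t), P(B_t ≥ 2.47) = 1 − Φ(2.47/√t) = 1 − Φ(2.47/√13.93) = 1 − Φ(0.6618) ≈ 0.25405. Doubling: P(τ_{2.47} ≤ 13.93) ≈ 2 · 0.25405 = 0.50810 ≈ 0.5081.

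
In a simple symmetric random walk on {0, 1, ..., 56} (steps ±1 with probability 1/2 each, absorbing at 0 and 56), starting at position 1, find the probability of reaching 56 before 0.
P(hit 56 before 0) = 1/56

Let u_k = P(hit 56 before 0 | start at k). Then u_0 = 0, u_56 = 1, and u_k = u_{k-1}/2 + u_{k+1}/2 for 1 ≤ k ≤ 55. This harmonic recurrence is solved by u_k = k/56, giving u_1 = 1/56.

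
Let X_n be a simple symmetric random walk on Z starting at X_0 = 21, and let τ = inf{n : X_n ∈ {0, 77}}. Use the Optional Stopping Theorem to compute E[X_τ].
E[X_τ] = 21

X_n is a martingale and τ is a bounded-mean stopping time (indeed τ is finite a.s. with bounded expectation since the walk is in a bounded region). By the OST, E[X_τ] = E[X_0] = 21. Equivalently: E[X_τ] = 77 · P(hit 77 first) + 0 · P(hit 0 first) = 77 · (21/77) = 21.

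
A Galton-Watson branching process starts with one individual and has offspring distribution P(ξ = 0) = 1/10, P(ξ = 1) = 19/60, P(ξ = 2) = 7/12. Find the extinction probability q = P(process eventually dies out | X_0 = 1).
q = 6/35

The pgf is f(s) = 1/10 + 19/60·s + 7/12·s². The extinction probability q is the smallest fixed point of f in [0, 1]. Setting s = f(s):
  7/12·s² + (19/60 − 1)·s + 1/10 = 0
  7/12·s² − (1/10 + 7/12)·s + 1/10 = 0
which factors as (s − 1)·(7/12·s − 1/10) = 0, giving roots s = 1 and s = (1/10)/(7/12) = 6/35.
Mean offspring μ = 19/60 + 2·7/12 = 89/60 > 1 (supercritical), so q < 1. The extinction probability is the smaller root: q = (1/10)/(7/12) = 6/35.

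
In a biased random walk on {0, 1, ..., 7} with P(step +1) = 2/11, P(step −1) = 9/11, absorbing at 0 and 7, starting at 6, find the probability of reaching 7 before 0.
P(hit 7 before 0) = (1 − (9/2)^6) / (1 − (9/2)^7) = 151822/683263

Let u_k denote P(reach 7 before 0 | start at k). Boundary: u_0 = 0, u_7 = 1. Recurrence: u_k = 2/11·u_{k+1} + 9/11·u_{k-1} for 1 ≤ k ≤ 6. Try u_k = A + B·r^k with r = q/p = (9/11)/(2/11) = 9/2. Substitution satisfies the recurrence; boundary conditions give:
  u_k = (1 − r^k) / (1 − r^N) = (1 − (9/2)^6) / (1 − (9/2)^7) = 151822/683263.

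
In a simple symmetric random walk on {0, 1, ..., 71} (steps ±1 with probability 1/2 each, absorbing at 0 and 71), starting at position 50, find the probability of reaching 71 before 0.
P(hit 71 before 0) = 50/71

Let u_k = P(hit 71 before 0 | start at k). Then u_0 = 0, u_71 = 1, and u_k = u_{k-1}/2 + u_{k+1}/2 for 1 ≤ k ≤ 70. This harmonic recurrence is solved by u_k = k/71, giving u_50 = 50/71.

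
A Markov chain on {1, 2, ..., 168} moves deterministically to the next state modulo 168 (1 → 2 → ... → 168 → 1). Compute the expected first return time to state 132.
E[T_132 | X_0 = 132] = 168

The chain cycles deterministically, so starting at state 132 it returns in exactly 168 steps. Equivalently, the stationary distribution is uniform π_j = 1/168 for every state j, so by Kac's formula E[T_132] = 1/π_132 = 168.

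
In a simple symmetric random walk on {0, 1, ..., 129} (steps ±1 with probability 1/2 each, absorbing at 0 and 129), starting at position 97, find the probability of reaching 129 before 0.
P(hit 129 before 0) = 97/129

Let u_k = P(hit 129 before 0 | start at k). Then u_0 = 0, u_129 = 1, and u_k = u_{k-1}/2 + u_{k+1}/2 for 1 ≤ k ≤ 128. This harmonic recurrence is solved by u_k = k/129, giving u_97 = 97/129.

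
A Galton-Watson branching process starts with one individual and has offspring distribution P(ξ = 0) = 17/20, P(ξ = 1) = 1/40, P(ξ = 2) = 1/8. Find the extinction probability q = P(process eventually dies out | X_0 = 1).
q = 1

Mean offspring μ = 0·17/20 + 1·1/40 + 2·1/8 = 11/40 ≤ 1. For μ ≤ 1 with offspring not concentrated at 1, the Galton-Watson process goes extinct almost surely, so q = 1.
(Algebraic check: The pgf is f(s) = 17/20 + 1/40·s + 1/8·s². The extinction probability q is the smallest fixed point of f in [0, 1]. Setting s = f(s):
  1/8·s² + (1/40 − 1)·s + 17/20 = 0
  1/8·s² − (17/20 + 1/8)·s + 17/20 = 0
which factors as (s − 1)·(1/8·s − 17/20) = 0, giving roots s = 1 and s = (17/20)/(1/8) = 34/5. Since 34/5 ≥ 1, the smallest root in [0, 1] is s = 1.)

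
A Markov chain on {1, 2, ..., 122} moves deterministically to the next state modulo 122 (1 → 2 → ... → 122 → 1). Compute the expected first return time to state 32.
E[T_32 | X_0 = 32] = 122

The chain cycles deterministically, so starting at state 32 it returns in exactly 122 steps. Equivalently, the stationary distribution is uniform π_j = 1/122 for every state j, so by Kac's formula E[T_32] = 1/π_32 = 122.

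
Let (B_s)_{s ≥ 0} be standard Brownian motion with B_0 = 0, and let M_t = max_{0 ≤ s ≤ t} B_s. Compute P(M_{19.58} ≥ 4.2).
P(M_{19.58} ≥ 4.2) = 2·P(B_{19.58} ≥ 4.2) = 2(1 − Φ(4.2/√19.58)) ≈ 0.3425

By the reflection principle for Brownian motion, P(M_t ≥ a) = 2 · P(B_t ≥ a) for a ≥ 0. Since B_t ~ N(0, t), P(B_t ≥ 4.2) = 1 − Φ(4.2/√t) = 1 − Φ(4.2/√19.58) = 1 − Φ(0.9492). So
  P(M_{19.58} ≥ 4.2) = 2(1 − Φ(0.9492)) ≈ 0.3425.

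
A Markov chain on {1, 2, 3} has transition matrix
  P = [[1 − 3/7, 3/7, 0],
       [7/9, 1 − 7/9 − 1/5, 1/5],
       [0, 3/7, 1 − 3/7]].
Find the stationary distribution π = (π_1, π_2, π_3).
π = (245/443, 135/443, 63/443)

This is a birth-death chain on three states, which satisfies detailed balance: π_1 · P_{12} = π_2 · P_{21} and π_2 · P_{23} = π_3 · P_{32}.
From π_1 · 3/7 = π_2 · 7/9: π_2/π_1 = (3/7)/(7/9) = 27/49.
From π_2 · 1/5 = π_3 · 3/7: π_3/π_2 = (1/5)/(3/7) = 7/15.
Take π_1 proportional to 1; then unnormalized π = (1, 27/49, 9/35). Normalize by dividing by the sum 443/245:
  π = (245/443, 135/443, 63/443).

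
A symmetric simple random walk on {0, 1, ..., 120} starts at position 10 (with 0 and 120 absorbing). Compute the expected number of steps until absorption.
E[τ | X_0 = 10] = 1100

Let v_k = E[τ | X_0 = k]. Boundary: v_0 = v_120 = 0. Recurrence: v_k = 1 + (v_{k-1} + v_{k+1})/2 for 1 ≤ k ≤ 119. The particular solution to v_k − (v_{k-1} + v_{k+1})/2 = 1 is v_k = −k^2. Adding homogeneous solution A + B k and matching boundaries gives v_k = k (120 − k). Substituting k = 10: v_10 = 10 · 110 = 1100.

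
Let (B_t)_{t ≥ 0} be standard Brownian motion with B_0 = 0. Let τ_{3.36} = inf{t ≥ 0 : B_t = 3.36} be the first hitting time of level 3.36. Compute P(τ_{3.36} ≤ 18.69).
P(τ_{3.36} ≤ 18.69) = 2(1 − Φ(3.36/√18.69)) = 2(1 − Φ(0.7772)) ≈ 0.4370

By the reflection principle for standard BM, P(τ_b ≤ t) = 2 · P(B_t ≥ b). Since B_t ~ N(0, t), P(B_t ≥ 3.36) = 1 − Φ(3.36/√t) = 1 − Φ(3.36/√18.69) = 1 − Φ(0.7772) ≈ 0.21852. Doubling: P(τ_{3.36} ≤ 18.69) ≈ 2 · 0.21852 = 0.43704 ≈ 0.4370.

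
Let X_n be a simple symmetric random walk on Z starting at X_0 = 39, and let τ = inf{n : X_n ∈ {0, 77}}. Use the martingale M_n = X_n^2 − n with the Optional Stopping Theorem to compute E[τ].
E[τ] = 1482

M_n = X_n^2 − n is a martingale (since E[X_{n+1}^2 | F_n] = X_n^2 + 1). By OST (τ has finite mean in a bounded region), E[M_τ] = E[M_0] = X_0^2 − 0 = 39^2 = 1521. Also E[M_τ] = E[X_τ^2] − E[τ]. The walk exits at 0 or 77, with P(hit 77 first) = 39/77, so E[X_τ^2] = 77^2 · 39/77 + 0 = 3003. Thus E[τ] = E[X_τ^2] − E[M_τ] = 3003 − 1521 = 1482 = 39(77 − 39) = 1482.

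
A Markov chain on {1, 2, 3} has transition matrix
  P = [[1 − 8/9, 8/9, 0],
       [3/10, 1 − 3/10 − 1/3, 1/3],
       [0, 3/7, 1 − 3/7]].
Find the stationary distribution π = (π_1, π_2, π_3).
π = (243/1523, 720/1523, 560/1523)

This is a birth-death chain on three states, which satisfies detailed balance: π_1 · P_{12} = π_2 · P_{21} and π_2 · P_{23} = π_3 · P_{32}.
From π_1 · 8/9 = π_2 · 3/10: π_2/π_1 = (8/9)/(3/10) = 80/27.
From π_2 · 1/3 = π_3 · 3/7: π_3/π_2 = (1/3)/(3/7) = 7/9.
Take π_1 proportional to 1; then unnormalized π = (1, 80/27, 560/243). Normalize by dividing by the sum 1523/243:
  π = (243/1523, 720/1523, 560/1523).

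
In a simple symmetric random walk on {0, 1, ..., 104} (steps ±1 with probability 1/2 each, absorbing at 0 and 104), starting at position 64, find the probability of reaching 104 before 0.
P(hit 104 before 0) = 64/104 = 8/13

Let u_k = P(hit 104 before 0 | start at k). Then u_0 = 0, u_104 = 1, and u_k = u_{k-1}/2 + u_{k+1}/2 for 1 ≤ k ≤ 103. This harmonic recurrence is solved by u_k = k/104, giving u_64 = 64/104 = 8/13.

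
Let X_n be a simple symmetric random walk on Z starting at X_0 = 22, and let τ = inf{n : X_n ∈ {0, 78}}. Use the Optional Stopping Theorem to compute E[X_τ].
E[X_τ] = 22

X_n is a martingale and τ is a bounded-mean stopping time (indeed τ is finite a.s. with bounded expectation since the walk is in a bounded region). By the OST, E[X_τ] = E[X_0] = 22. Equivalently: E[X_τ] = 78 · P(hit 78 first) + 0 · P(hit 0 first) = 78 · (22/78) = 22.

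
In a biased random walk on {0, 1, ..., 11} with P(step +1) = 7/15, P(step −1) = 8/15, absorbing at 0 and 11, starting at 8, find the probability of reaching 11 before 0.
P(hit 11 before 0) = (1 − (8/7)^8) / (1 − (8/7)^11) = 3777258345/6612607849

Let u_k denote P(reach 11 before 0 | start at k). Boundary: u_0 = 0, u_11 = 1. Recurrence: u_k = 7/15·u_{k+1} + 8/15·u_{k-1} for 1 ≤ k ≤ 10. Try u_k = A + B·r^k with r = q/p = (8/15)/(7/15) = 8/7. Substitution satisfies the recurrence; boundary conditions give:
  u_k = (1 − r^k) / (1 − r^N) = (1 − (8/7)^8) / (1 − (8/7)^11) = 3777258345/6612607849.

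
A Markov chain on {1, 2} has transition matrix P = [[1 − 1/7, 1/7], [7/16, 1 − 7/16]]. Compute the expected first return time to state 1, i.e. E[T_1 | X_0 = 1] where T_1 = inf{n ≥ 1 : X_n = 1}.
E[T_1 | X_0 = 1] = 1/π_1 = 65/49

For an irreducible recurrent Markov chain with stationary distribution π, E[T_i | X_0 = i] = 1/π_i (Kac's formula). Here π_1 = (7/16)/(1/7 + 7/16) = (7/16)/(65/112) = 49/65, so E[T_1 | X_0 = 1] = 1/π_1 = (1/7 + 7/16)/(7/16) = (65/112)/(7/16) = 65/49.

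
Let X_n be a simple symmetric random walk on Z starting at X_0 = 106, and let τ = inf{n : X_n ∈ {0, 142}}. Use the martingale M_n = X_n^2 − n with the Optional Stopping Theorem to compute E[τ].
E[τ] = 3816

M_n = X_n^2 − n is a martingale (since E[X_{n+1}^2 | F_n] = X_n^2 + 1). By OST (τ has finite mean in a bounded region), E[M_τ] = E[M_0] = X_0^2 − 0 = 106^2 = 11236. Also E[M_τ] = E[X_τ^2] − E[τ]. The walk exits at 0 or 142, with P(hit 142 first) = 106/142, so E[X_τ^2] = 142^2 · 106/142 + 0 = 15052. Thus E[τ] = E[X_τ^2] − E[M_τ] = 15052 − 11236 = 3816 = 106(142 − 106) = 3816.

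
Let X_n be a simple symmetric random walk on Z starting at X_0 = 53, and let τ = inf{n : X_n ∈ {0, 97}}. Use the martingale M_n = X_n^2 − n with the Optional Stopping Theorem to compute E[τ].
E[τ] = 2332

M_n = X_n^2 − n is a martingale (since E[X_{n+1}^2 | F_n] = X_n^2 + 1). By OST (τ has finite mean in a bounded region), E[M_τ] = E[M_0] = X_0^2 − 0 = 53^2 = 2809. Also E[M_τ] = E[X_τ^2] − E[τ]. The walk exits at 0 or 97, with P(hit 97 first) = 53/97, so E[X_τ^2] = 97^2 · 53/97 + 0 = 5141. Thus E[τ] = E[X_τ^2] − E[M_τ] = 5141 − 2809 = 2332 = 53(97 − 53) = 2332.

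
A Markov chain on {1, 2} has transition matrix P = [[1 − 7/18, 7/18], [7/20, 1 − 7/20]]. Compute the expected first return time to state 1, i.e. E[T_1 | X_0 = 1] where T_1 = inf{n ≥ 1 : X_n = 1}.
E[T_1 | X_0 = 1] = 1/π_1 = 19/9

For an irreducible recurrent Markov chain with stationary distribution π, E[T_i | X_0 = i] = 1/π_i (Kac's formula). Here π_1 = (7/20)/(7/18 + 7/20) = (7/20)/(133/180) = 9/19, so E[T_1 | X_0 = 1] = 1/π_1 = (7/18 + 7/20)/(7/20) = (133/180)/(7/20) = 19/9.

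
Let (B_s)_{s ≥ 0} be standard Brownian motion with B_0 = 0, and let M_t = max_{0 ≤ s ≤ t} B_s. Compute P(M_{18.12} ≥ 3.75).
P(M_{18.12} ≥ 3.75) = 2·P(B_{18.12} ≥ 3.75) = 2(1 − Φ(3.75/√18.12)) ≈ 0.3783

By the reflection principle for Brownian motion, P(M_t ≥ a) = 2 · P(B_t ≥ a) for a ≥ 0. Since B_t ~ N(0, t), P(B_t ≥ 3.75) = 1 − Φ(3.75/√t) = 1 − Φ(3.75/√18.12) = 1 − Φ(0.8810). So
  P(M_{18.12} ≥ 3.75) = 2(1 − Φ(0.8810)) ≈ 0.3783.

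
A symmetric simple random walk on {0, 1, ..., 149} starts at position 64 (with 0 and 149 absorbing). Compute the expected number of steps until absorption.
E[τ | X_0 = 64] = 5440

Let v_k = E[τ | X_0 = k]. Boundary: v_0 = v_149 = 0. Recurrence: v_k = 1 + (v_{k-1} + v_{k+1})/2 for 1 ≤ k ≤ 148. The particular solution to v_k − (v_{k-1} + v_{k+1})/2 = 1 is v_k = −k^2. Adding homogeneous solution A + B k and matching boundaries gives v_k = k (149 − k). Substituting k = 64: v_64 = 64 · 85 = 5440.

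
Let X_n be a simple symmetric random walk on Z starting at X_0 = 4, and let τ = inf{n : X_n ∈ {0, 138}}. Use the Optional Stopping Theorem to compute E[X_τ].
E[X_τ] = 4

X_n is a martingale and τ is a bounded-mean stopping time (indeed τ is finite a.s. with bounded expectation since the walk is in a bounded region). By the OST, E[X_τ] = E[X_0] = 4. Equivalently: E[X_τ] = 138 · P(hit 138 first) + 0 · P(hit 0 first) = 138 · (4/138) = 4.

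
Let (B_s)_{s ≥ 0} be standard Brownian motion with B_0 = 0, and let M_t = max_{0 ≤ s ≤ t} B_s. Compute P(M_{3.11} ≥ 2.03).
P(M_{3.11} ≥ 2.03) = 2·P(B_{3.11} ≥ 2.03) = 2(1 − Φ(2.03/√3.11)) ≈ 0.2497

By the reflection principle for Brownian motion, P(M_t ≥ a) = 2 · P(B_t ≥ a) for a ≥ 0. Since B_t ~ N(0, t), P(B_t ≥ 2.03) = 1 − Φ(2.03/√t) = 1 − Φ(2.03/√3.11) = 1 − Φ(1.1511). So
  P(M_{3.11} ≥ 2.03) = 2(1 − Φ(1.1511)) ≈ 0.2497.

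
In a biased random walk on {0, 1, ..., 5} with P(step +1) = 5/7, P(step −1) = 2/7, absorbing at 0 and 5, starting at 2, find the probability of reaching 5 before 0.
P(hit 5 before 0) = (1 − (2/5)^2) / (1 − (2/5)^5) = 875/1031

Let u_k denote P(reach 5 before 0 | start at k). Boundary: u_0 = 0, u_5 = 1. Recurrence: u_k = 5/7·u_{k+1} + 2/7·u_{k-1} for 1 ≤ k ≤ 4. Try u_k = A + B·r^k with r = q/p = (2/7)/(5/7) = 2/5. Substitution satisfies the recurrence; boundary conditions give:
  u_k = (1 − r^k) / (1 − r^N) = (1 − (2/5)^2) / (1 − (2/5)^5) = 875/1031.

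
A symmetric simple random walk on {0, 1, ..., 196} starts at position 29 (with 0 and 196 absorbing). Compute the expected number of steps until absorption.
E[τ | X_0 = 29] = 4843

Let v_k = E[τ | X_0 = k]. Boundary: v_0 = v_196 = 0. Recurrence: v_k = 1 + (v_{k-1} + v_{k+1})/2 for 1 ≤ k ≤ 195. The particular solution to v_k − (v_{k-1} + v_{k+1})/2 = 1 is v_k = −k^2. Adding homogeneous solution A + B k and matching boundaries gives v_k = k (196 − k). Substituting k = 29: v_29 = 29 · 167 = 4843.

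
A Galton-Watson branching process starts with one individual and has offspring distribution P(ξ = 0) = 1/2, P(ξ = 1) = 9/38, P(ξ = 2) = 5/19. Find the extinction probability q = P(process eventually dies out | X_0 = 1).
q = 1

Mean offspring μ = 0·1/2 + 1·9/38 + 2·5/19 = 29/38 ≤ 1. For μ ≤ 1 with offspring not concentrated at 1, the Galton-Watson process goes extinct almost surely, so q = 1.
(Algebraic check: The pgf is f(s) = 1/2 + 9/38·s + 5/19·s². The extinction probability q is the smallest fixed point of f in [0, 1]. Setting s = f(s):
  5/19·s² + (9/38 − 1)·s + 1/2 = 0
  5/19·s² − (1/2 + 5/19)·s + 1/2 = 0
which factors as (s − 1)·(5/19·s − 1/2) = 0, giving roots s = 1 and s = (1/2)/(5/19) = 19/10. Since 19/10 ≥ 1, the smallest root in [0, 1] is s = 1.)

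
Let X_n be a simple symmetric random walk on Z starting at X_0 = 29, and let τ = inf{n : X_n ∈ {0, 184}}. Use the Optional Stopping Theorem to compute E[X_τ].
E[X_τ] = 29

X_n is a martingale and τ is a bounded-mean stopping time (indeed τ is finite a.s. with bounded expectation since the walk is in a bounded region). By the OST, E[X_τ] = E[X_0] = 29. Equivalently: E[X_τ] = 184 · P(hit 184 first) + 0 · P(hit 0 first) = 184 · (29/184) = 29.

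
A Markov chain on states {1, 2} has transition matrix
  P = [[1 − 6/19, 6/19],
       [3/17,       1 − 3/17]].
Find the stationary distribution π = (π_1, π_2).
π_1 = 19/53, π_2 = 34/53

Solve πP = π with π_1 + π_2 = 1. From πP = π: π_1 · (1 − 6/19) + π_2 · 3/17 = π_1 ⇒ π_2 · 3/17 = π_1 · 6/19 ⇒ π_2/π_1 = (6/19)/(3/17) = 34/19. Together with π_1 + π_2 = 1:
  π_1 = (3/17)/(6/19 + 3/17) = (3/17)/(159/323) = 19/53,
  π_2 = (6/19)/(6/19 + 3/17) = (6/19)/(159/323) = 34/53.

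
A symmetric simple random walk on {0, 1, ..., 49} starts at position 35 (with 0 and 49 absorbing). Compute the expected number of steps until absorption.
E[τ | X_0 = 35] = 490

Let v_k = E[τ | X_0 = k]. Boundary: v_0 = v_49 = 0. Recurrence: v_k = 1 + (v_{k-1} + v_{k+1})/2 for 1 ≤ k ≤ 48. The particular solution to v_k − (v_{k-1} + v_{k+1})/2 = 1 is v_k = −k^2. Adding homogeneous solution A + B k and matching boundaries gives v_k = k (49 − k). Substituting k = 35: v_35 = 35 · 14 = 490.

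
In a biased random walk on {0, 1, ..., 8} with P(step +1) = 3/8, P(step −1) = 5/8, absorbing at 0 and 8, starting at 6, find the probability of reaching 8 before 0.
P(hit 8 before 0) = (1 − (5/3)^6) / (1 − (5/3)^8) = 8379/24004

Let u_k denote P(reach 8 before 0 | start at k). Boundary: u_0 = 0, u_8 = 1. Recurrence: u_k = 3/8·u_{k+1} + 5/8·u_{k-1} for 1 ≤ k ≤ 7. Try u_k = A + B·r^k with r = q/p = (5/8)/(3/8) = 5/3. Substitution satisfies the recurrence; boundary conditions give:
  u_k = (1 − r^k) / (1 − r^N) = (1 − (5/3)^6) / (1 − (5/3)^8) = 8379/24004.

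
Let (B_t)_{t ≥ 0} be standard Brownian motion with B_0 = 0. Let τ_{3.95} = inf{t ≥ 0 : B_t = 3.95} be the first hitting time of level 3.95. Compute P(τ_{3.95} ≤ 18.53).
P(τ_{3.95} ≤ 18.53) = 2(1 − Φ(3.95/√18.53)) = 2(1 − Φ(0.9176)) ≈ 0.3588

By the reflection principle for standard BM, P(τ_b ≤ t) = 2 · P(B_t ≥ b). Since B_t ~ N(0, t), P(B_t ≥ 3.95) = 1 − Φ(3.95/√t) = 1 − Φ(3.95/√18.53) = 1 − Φ(0.9176) ≈ 0.17941. Doubling: P(τ_{3.95} ≤ 18.53) ≈ 2 · 0.17941 = 0.35882 ≈ 0.3588.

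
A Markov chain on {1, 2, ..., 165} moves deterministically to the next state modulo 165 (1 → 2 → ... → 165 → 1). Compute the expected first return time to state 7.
E[T_7 | X_0 = 7] = 165

The chain cycles deterministically, so starting at state 7 it returns in exactly 165 steps. Equivalently, the stationary distribution is uniform π_j = 1/165 for every state j, so by Kac's formula E[T_7] = 1/π_7 = 165.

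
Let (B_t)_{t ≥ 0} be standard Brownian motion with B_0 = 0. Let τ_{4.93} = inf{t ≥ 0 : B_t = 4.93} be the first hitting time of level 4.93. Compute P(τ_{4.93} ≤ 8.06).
P(τ_{4.93} ≤ 8.06) = 2(1 − Φ(4.93/√8.06)) = 2(1 − Φ(1.7365)) ≈ 0.0825

By the reflection principle for standard BM, P(τ_b ≤ t) = 2 · P(B_t ≥ b). Since B_t ~ N(0, t), P(B_t ≥ 4.93) = 1 − Φ(4.93/√t) = 1 − Φ(4.93/√8.06) = 1 − Φ(1.7365) ≈ 0.04124. Doubling: P(τ_{4.93} ≤ 8.06) ≈ 2 · 0.04124 = 0.08248 ≈ 0.0825.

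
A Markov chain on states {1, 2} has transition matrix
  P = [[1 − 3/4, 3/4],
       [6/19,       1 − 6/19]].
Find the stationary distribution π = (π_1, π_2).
π_1 = 8/27, π_2 = 19/27

Solve πP = π with π_1 + π_2 = 1. From πP = π: π_1 · (1 − 3/4) + π_2 · 6/19 = π_1 ⇒ π_2 · 6/19 = π_1 · 3/4 ⇒ π_2/π_1 = (3/4)/(6/19) = 19/8. Together with π_1 + π_2 = 1:
  π_1 = (6/19)/(3/4 + 6/19) = (6/19)/(81/76) = 8/27,
  π_2 = (3/4)/(3/4 + 6/19) = (3/4)/(81/76) = 19/27.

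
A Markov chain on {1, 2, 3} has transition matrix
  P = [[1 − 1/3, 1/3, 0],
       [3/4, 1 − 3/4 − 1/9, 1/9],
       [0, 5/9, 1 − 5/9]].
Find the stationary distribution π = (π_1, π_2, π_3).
π = (15/23, 20/69, 4/69)

This is a birth-death chain on three states, which satisfies detailed balance: π_1 · P_{12} = π_2 · P_{21} and π_2 · P_{23} = π_3 · P_{32}.
From π_1 · 1/3 = π_2 · 3/4: π_2/π_1 = (1/3)/(3/4) = 4/9.
From π_2 · 1/9 = π_3 · 5/9: π_3/π_2 = (1/9)/(5/9) = 1/5.
Take π_1 proportional to 1; then unnormalized π = (1, 4/9, 4/45). Normalize by dividing by the sum 23/15:
  π = (15/23, 20/69, 4/69).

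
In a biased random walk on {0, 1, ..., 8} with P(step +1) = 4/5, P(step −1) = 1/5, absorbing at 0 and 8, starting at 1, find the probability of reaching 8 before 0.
P(hit 8 before 0) = (1 − (1/4)^1) / (1 − (1/4)^8) = 16384/21845

Let u_k denote P(reach 8 before 0 | start at k). Boundary: u_0 = 0, u_8 = 1. Recurrence: u_k = 4/5·u_{k+1} + 1/5·u_{k-1} for 1 ≤ k ≤ 7. Try u_k = A + B·r^k with r = q/p = (1/5)/(4/5) = 1/4. Substitution satisfies the recurrence; boundary conditions give:
  u_k = (1 − r^k) / (1 − r^N) = (1 − (1/4)^1) / (1 − (1/4)^8) = 16384/21845.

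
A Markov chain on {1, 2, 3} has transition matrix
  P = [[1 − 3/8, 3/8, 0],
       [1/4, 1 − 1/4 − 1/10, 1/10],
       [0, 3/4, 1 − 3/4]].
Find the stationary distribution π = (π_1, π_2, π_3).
π = (10/27, 5/9, 2/27)

This is a birth-death chain on three states, which satisfies detailed balance: π_1 · P_{12} = π_2 · P_{21} and π_2 · P_{23} = π_3 · P_{32}.
From π_1 · 3/8 = π_2 · 1/4: π_2/π_1 = (3/8)/(1/4) = 3/2.
From π_2 · 1/10 = π_3 · 3/4: π_3/π_2 = (1/10)/(3/4) = 2/15.
Take π_1 proportional to 1; then unnormalized π = (1, 3/2, 1/5). Normalize by dividing by the sum 27/10:
  π = (10/27, 5/9, 2/27).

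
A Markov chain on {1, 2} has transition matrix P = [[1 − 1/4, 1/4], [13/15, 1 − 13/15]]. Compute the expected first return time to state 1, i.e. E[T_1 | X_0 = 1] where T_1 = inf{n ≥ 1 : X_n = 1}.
E[T_1 | X_0 = 1] = 1/π_1 = 67/52

For an irreducible recurrent Markov chain with stationary distribution π, E[T_i | X_0 = i] = 1/π_i (Kac's formula). Here π_1 = (13/15)/(1/4 + 13/15) = (13/15)/(67/60) = 52/67, so E[T_1 | X_0 = 1] = 1/π_1 = (1/4 + 13/15)/(13/15) = (67/60)/(13/15) = 67/52.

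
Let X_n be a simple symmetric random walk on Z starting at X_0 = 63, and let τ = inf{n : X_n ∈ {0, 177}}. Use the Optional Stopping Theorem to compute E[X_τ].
E[X_τ] = 63

X_n is a martingale and τ is a bounded-mean stopping time (indeed τ is finite a.s. with bounded expectation since the walk is in a bounded region). By the OST, E[X_τ] = E[X_0] = 63. Equivalently: E[X_τ] = 177 · P(hit 177 first) + 0 · P(hit 0 first) = 177 · (63/177) = 63.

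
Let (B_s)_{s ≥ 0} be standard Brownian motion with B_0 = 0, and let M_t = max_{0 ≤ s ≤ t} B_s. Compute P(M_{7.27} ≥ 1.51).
P(M_{7.27} ≥ 1.51) = 2·P(B_{7.27} ≥ 1.51) = 2(1 − Φ(1.51/√7.27)) ≈ 0.5755

By the reflection principle for Brownian motion, P(M_t ≥ a) = 2 · P(B_t ≥ a) for a ≥ 0. Since B_t ~ N(0, t), P(B_t ≥ 1.51) = 1 − Φ(1.51/√t) = 1 − Φ(1.51/√7.27) = 1 − Φ(0.5600). So
  P(M_{7.27} ≥ 1.51) = 2(1 − Φ(0.5600)) ≈ 0.5755.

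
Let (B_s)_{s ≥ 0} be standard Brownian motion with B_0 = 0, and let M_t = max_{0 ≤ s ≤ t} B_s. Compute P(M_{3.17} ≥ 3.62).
P(M_{3.17} ≥ 3.62) = 2·P(B_{3.17} ≥ 3.62) = 2(1 − Φ(3.62/√3.17)) ≈ 0.0420

By the reflection principle for Brownian motion, P(M_t ≥ a) = 2 · P(B_t ≥ a) for a ≥ 0. Since B_t ~ N(0, t), P(B_t ≥ 3.62) = 1 − Φ(3.62/√t) = 1 − Φ(3.62/√3.17) = 1 − Φ(2.0332). So
  P(M_{3.17} ≥ 3.62) = 2(1 − Φ(2.0332)) ≈ 0.0420.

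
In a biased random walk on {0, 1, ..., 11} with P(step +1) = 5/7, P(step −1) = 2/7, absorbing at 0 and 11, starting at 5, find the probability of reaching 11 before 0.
P(hit 11 before 0) = (1 − (2/5)^5) / (1 − (2/5)^11) = 16109375/16275359

Let u_k denote P(reach 11 before 0 | start at k). Boundary: u_0 = 0, u_11 = 1. Recurrence: u_k = 5/7·u_{k+1} + 2/7·u_{k-1} for 1 ≤ k ≤ 10. Try u_k = A + B·r^k with r = q/p = (2/7)/(5/7) = 2/5. Substitution satisfies the recurrence; boundary conditions give:
  u_k = (1 − r^k) / (1 − r^N) = (1 − (2/5)^5) / (1 − (2/5)^11) = 16109375/16275359.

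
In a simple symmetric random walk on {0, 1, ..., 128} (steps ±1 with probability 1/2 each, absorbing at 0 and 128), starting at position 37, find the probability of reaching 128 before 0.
P(hit 128 before 0) = 37/128

Let u_k = P(hit 128 before 0 | start at k). Then u_0 = 0, u_128 = 1, and u_k = u_{k-1}/2 + u_{k+1}/2 for 1 ≤ k ≤ 127. This harmonic recurrence is solved by u_k = k/128, giving u_37 = 37/128.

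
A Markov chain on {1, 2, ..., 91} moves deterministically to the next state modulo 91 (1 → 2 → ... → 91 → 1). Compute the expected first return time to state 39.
E[T_39 | X_0 = 39] = 91

The chain cycles deterministically, so starting at state 39 it returns in exactly 91 steps. Equivalently, the stationary distribution is uniform π_j = 1/91 for every state j, so by Kac's formula E[T_39] = 1/π_39 = 91.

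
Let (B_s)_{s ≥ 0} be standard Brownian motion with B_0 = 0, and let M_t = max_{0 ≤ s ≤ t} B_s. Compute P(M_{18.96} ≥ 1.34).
P(M_{18.96} ≥ 1.34) = 2·P(B_{18.96} ≥ 1.34) = 2(1 − Φ(1.34/√18.96)) ≈ 0.7583

By the reflection principle for Brownian motion, P(M_t ≥ a) = 2 · P(B_t ≥ a) for a ≥ 0. Since B_t ~ N(0, t), P(B_t ≥ 1.34) = 1 − Φ(1.34/√t) = 1 − Φ(1.34/√18.96) = 1 − Φ(0.3077). So
  P(M_{18.96} ≥ 1.34) = 2(1 − Φ(0.3077)) ≈ 0.7583.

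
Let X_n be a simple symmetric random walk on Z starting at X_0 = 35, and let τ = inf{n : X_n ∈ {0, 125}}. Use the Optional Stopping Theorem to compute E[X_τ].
E[X_τ] = 35

X_n is a martingale and τ is a bounded-mean stopping time (indeed τ is finite a.s. with bounded expectation since the walk is in a bounded region). By the OST, E[X_τ] = E[X_0] = 35. Equivalently: E[X_τ] = 125 · P(hit 125 first) + 0 · P(hit 0 first) = 125 · (35/125) = 35.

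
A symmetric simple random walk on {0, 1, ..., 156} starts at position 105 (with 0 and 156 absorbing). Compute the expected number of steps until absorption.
E[τ | X_0 = 105] = 5355

Let v_k = E[τ | X_0 = k]. Boundary: v_0 = v_156 = 0. Recurrence: v_k = 1 + (v_{k-1} + v_{k+1})/2 for 1 ≤ k ≤ 155. The particular solution to v_k − (v_{k-1} + v_{k+1})/2 = 1 is v_k = −k^2. Adding homogeneous solution A + B k and matching boundaries gives v_k = k (156 − k). Substituting k = 105: v_105 = 105 · 51 = 5355.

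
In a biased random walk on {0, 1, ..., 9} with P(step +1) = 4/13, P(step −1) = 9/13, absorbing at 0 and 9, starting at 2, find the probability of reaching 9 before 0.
P(hit 9 before 0) = (1 − (9/4)^2) / (1 − (9/4)^9) = 212992/77431669

Let u_k denote P(reach 9 before 0 | start at k). Boundary: u_0 = 0, u_9 = 1. Recurrence: u_k = 4/13·u_{k+1} + 9/13·u_{k-1} for 1 ≤ k ≤ 8. Try u_k = A + B·r^k with r = q/p = (9/13)/(4/13) = 9/4. Substitution satisfies the recurrence; boundary conditions give:
  u_k = (1 − r^k) / (1 − r^N) = (1 − (9/4)^2) / (1 − (9/4)^9) = 212992/77431669.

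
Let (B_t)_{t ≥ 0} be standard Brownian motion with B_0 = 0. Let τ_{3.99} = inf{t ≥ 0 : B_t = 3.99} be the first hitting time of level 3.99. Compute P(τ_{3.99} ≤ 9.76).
P(τ_{3.99} ≤ 9.76) = 2(1 − Φ(3.99/√9.76)) = 2(1 − Φ(1.2772)) ≈ 0.2015

By the reflection principle for standard BM, P(τ_b ≤ t) = 2 · P(B_t ≥ b). Since B_t ~ N(0, t), P(B_t ≥ 3.99) = 1 − Φ(3.99/√t) = 1 − Φ(3.99/√9.76) = 1 − Φ(1.2772) ≈ 0.10077. Doubling: P(τ_{3.99} ≤ 9.76) ≈ 2 · 0.10077 = 0.20154 ≈ 0.2015.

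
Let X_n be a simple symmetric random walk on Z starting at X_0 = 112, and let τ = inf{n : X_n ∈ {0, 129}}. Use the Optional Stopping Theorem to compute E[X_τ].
E[X_τ] = 112

X_n is a martingale and τ is a bounded-mean stopping time (indeed τ is finite a.s. with bounded expectation since the walk is in a bounded region). By the OST, E[X_τ] = E[X_0] = 112. Equivalently: E[X_τ] = 129 · P(hit 129 first) + 0 · P(hit 0 first) = 129 · (112/129) = 112.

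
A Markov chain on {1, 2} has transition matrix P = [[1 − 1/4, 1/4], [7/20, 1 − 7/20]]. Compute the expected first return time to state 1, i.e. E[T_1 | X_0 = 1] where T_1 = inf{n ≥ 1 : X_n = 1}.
E[T_1 | X_0 = 1] = 1/π_1 = 12/7

For an irreducible recurrent Markov chain with stationary distribution π, E[T_i | X_0 = i] = 1/π_i (Kac's formula). Here π_1 = (7/20)/(1/4 + 7/20) = (7/20)/(3/5) = 7/12, so E[T_1 | X_0 = 1] = 1/π_1 = (1/4 + 7/20)/(7/20) = (3/5)/(7/20) = 12/7.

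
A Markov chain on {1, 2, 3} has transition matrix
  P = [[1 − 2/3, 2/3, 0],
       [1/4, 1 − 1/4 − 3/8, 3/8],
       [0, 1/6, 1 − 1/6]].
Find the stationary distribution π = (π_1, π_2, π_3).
π = (3/29, 8/29, 18/29)

This is a birth-death chain on three states, which satisfies detailed balance: π_1 · P_{12} = π_2 · P_{21} and π_2 · P_{23} = π_3 · P_{32}.
From π_1 · 2/3 = π_2 · 1/4: π_2/π_1 = (2/3)/(1/4) = 8/3.
From π_2 · 3/8 = π_3 · 1/6: π_3/π_2 = (3/8)/(1/6) = 9/4.
Take π_1 proportional to 1; then unnormalized π = (1, 8/3, 6). Normalize by dividing by the sum 29/3:
  π = (3/29, 8/29, 18/29).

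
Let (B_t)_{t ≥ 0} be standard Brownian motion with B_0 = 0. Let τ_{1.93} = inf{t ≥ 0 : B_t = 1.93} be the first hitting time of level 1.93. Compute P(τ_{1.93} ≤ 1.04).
P(τ_{1.93} ≤ 1.04) = 2(1 − Φ(1.93/√1.04)) = 2(1 − Φ(1.8925)) ≈ 0.0584

By the reflection principle for standard BM, P(τ_b ≤ t) = 2 · P(B_t ≥ b). Since B_t ~ N(0, t), P(B_t ≥ 1.93) = 1 − Φ(1.93/√t) = 1 − Φ(1.93/√1.04) = 1 − Φ(1.8925) ≈ 0.02921. Doubling: P(τ_{1.93} ≤ 1.04) ≈ 2 · 0.02921 = 0.05842 ≈ 0.0584.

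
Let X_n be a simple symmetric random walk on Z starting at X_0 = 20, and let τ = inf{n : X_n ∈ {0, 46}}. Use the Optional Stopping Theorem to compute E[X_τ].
E[X_τ] = 20

X_n is a martingale and τ is a bounded-mean stopping time (indeed τ is finite a.s. with bounded expectation since the walk is in a bounded region). By the OST, E[X_τ] = E[X_0] = 20. Equivalently: E[X_τ] = 46 · P(hit 46 first) + 0 · P(hit 0 first) = 46 · (20/46) = 20.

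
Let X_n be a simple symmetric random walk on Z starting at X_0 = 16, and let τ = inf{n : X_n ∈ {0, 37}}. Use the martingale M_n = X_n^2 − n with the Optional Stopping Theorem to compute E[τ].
E[τ] = 336

M_n = X_n^2 − n is a martingale (since E[X_{n+1}^2 | F_n] = X_n^2 + 1). By OST (τ has finite mean in a bounded region), E[M_τ] = E[M_0] = X_0^2 − 0 = 16^2 = 256. Also E[M_τ] = E[X_τ^2] − E[τ]. The walk exits at 0 or 37, with P(hit 37 first) = 16/37, so E[X_τ^2] = 37^2 · 16/37 + 0 = 592. Thus E[τ] = E[X_τ^2] − E[M_τ] = 592 − 256 = 336 = 16(37 − 16) = 336.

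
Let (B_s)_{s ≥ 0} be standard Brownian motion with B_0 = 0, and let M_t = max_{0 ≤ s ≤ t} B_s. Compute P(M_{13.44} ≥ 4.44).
P(M_{13.44} ≥ 4.44) = 2·P(B_{13.44} ≥ 4.44) = 2(1 − Φ(4.44/√13.44)) ≈ 0.2259

By the reflection principle for Brownian motion, P(M_t ≥ a) = 2 · P(B_t ≥ a) for a ≥ 0. Since B_t ~ N(0, t), P(B_t ≥ 4.44) = 1 − Φ(4.44/√t) = 1 − Φ(4.44/√13.44) = 1 − Φ(1.2111). So
  P(M_{13.44} ≥ 4.44) = 2(1 − Φ(1.2111)) ≈ 0.2259.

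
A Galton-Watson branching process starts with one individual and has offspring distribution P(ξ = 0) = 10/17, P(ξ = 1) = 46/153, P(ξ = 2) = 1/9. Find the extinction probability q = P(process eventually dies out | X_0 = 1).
q = 1

Mean offspring μ = 0·10/17 + 1·46/153 + 2·1/9 = 80/153 ≤ 1. For μ ≤ 1 with offspring not concentrated at 1, the Galton-Watson process goes extinct almost surely, so q = 1.
(Algebraic check: The pgf is f(s) = 10/17 + 46/153·s + 1/9·s². The extinction probability q is the smallest fixed point of f in [0, 1]. Setting s = f(s):
  1/9·s² + (46/153 − 1)·s + 10/17 = 0
  1/9·s² − (10/17 + 1/9)·s + 10/17 = 0
which factors as (s − 1)·(1/9·s − 10/17) = 0, giving roots s = 1 and s = (10/17)/(1/9) = 90/17. Since 90/17 ≥ 1, the smallest root in [0, 1] is s = 1.)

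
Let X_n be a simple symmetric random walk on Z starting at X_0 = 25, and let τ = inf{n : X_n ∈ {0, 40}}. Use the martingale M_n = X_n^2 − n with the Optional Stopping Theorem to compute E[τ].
E[τ] = 375

M_n = X_n^2 − n is a martingale (since E[X_{n+1}^2 | F_n] = X_n^2 + 1). By OST (τ has finite mean in a bounded region), E[M_τ] = E[M_0] = X_0^2 − 0 = 25^2 = 625. Also E[M_τ] = E[X_τ^2] − E[τ]. The walk exits at 0 or 40, with P(hit 40 first) = 25/40, so E[X_τ^2] = 40^2 · 25/40 + 0 = 1000. Thus E[τ] = E[X_τ^2] − E[M_τ] = 1000 − 625 = 375 = 25(40 − 25) = 375.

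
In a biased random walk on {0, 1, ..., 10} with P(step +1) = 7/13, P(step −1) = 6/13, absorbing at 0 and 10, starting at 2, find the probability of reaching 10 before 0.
P(hit 10 before 0) = (1 − (6/7)^2) / (1 − (6/7)^10) = 5764801/17077621

Let u_k denote P(reach 10 before 0 | start at k). Boundary: u_0 = 0, u_10 = 1. Recurrence: u_k = 7/13·u_{k+1} + 6/13·u_{k-1} for 1 ≤ k ≤ 9. Try u_k = A + B·r^k with r = q/p = (6/13)/(7/13) = 6/7. Substitution satisfies the recurrence; boundary conditions give:
  u_k = (1 − r^k) / (1 − r^N) = (1 − (6/7)^2) / (1 − (6/7)^10) = 5764801/17077621.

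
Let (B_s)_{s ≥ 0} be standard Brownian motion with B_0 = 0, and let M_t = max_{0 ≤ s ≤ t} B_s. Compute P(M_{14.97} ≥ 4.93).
P(M_{14.97} ≥ 4.93) = 2·P(B_{14.97} ≥ 4.93) = 2(1 − Φ(4.93/√14.97)) ≈ 0.2026

By the reflection principle for Brownian motion, P(M_t ≥ a) = 2 · P(B_t ≥ a) for a ≥ 0. Since B_t ~ N(0, t), P(B_t ≥ 4.93) = 1 − Φ(4.93/√t) = 1 − Φ(4.93/√14.97) = 1 − Φ(1.2742). So
  P(M_{14.97} ≥ 4.93) = 2(1 − Φ(1.2742)) ≈ 0.2026.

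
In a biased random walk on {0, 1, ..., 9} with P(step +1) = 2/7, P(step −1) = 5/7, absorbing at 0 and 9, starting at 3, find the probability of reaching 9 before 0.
P(hit 9 before 0) = (1 − (5/2)^3) / (1 − (5/2)^9) = 64/16689

Let u_k denote P(reach 9 before 0 | start at k). Boundary: u_0 = 0, u_9 = 1. Recurrence: u_k = 2/7·u_{k+1} + 5/7·u_{k-1} for 1 ≤ k ≤ 8. Try u_k = A + B·r^k with r = q/p = (5/7)/(2/7) = 5/2. Substitution satisfies the recurrence; boundary conditions give:
  u_k = (1 − r^k) / (1 − r^N) = (1 − (5/2)^3) / (1 − (5/2)^9) = 64/16689.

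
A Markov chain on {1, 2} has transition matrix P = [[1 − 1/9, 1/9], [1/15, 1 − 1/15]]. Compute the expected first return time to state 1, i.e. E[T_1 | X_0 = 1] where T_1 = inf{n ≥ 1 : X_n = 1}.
E[T_1 | X_0 = 1] = 1/π_1 = 8/3

For an irreducible recurrent Markov chain with stationary distribution π, E[T_i | X_0 = i] = 1/π_i (Kac's formula). Here π_1 = (1/15)/(1/9 + 1/15) = (1/15)/(8/45) = 3/8, so E[T_1 | X_0 = 1] = 1/π_1 = (1/9 + 1/15)/(1/15) = (8/45)/(1/15) = 8/3.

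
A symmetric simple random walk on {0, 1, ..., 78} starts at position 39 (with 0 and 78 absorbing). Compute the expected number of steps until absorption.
E[τ | X_0 = 39] = 1521

Let v_k = E[τ | X_0 = k]. Boundary: v_0 = v_78 = 0. Recurrence: v_k = 1 + (v_{k-1} + v_{k+1})/2 for 1 ≤ k ≤ 77. The particular solution to v_k − (v_{k-1} + v_{k+1})/2 = 1 is v_k = −k^2. Adding homogeneous solution A + B k and matching boundaries gives v_k = k (78 − k). Substituting k = 39: v_39 = 39 · 39 = 1521.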